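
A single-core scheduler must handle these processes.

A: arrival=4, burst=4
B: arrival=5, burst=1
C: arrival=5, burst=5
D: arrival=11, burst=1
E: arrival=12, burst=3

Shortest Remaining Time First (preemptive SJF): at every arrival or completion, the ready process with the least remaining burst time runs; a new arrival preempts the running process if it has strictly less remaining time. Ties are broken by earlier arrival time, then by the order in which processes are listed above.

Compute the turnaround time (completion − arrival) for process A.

5

Timeline: | idle 0-4 | A 4-5 | B 5-6 | A 6-9 | C 9-11 | D 11-12 | C 12-15 | E 15-18 |
Completion: A=9  B=6  C=15  D=12  E=18
Turnaround (C−A): A=5  B=1  C=10  D=1  E=6
Turnaround(A) = completion − arrival = 9 − 4 = 5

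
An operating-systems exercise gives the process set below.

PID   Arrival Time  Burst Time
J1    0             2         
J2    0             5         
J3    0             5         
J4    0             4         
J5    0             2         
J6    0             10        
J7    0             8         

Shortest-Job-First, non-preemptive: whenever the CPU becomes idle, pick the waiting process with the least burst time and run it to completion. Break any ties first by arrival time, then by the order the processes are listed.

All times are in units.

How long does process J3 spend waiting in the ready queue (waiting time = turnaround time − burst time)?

13

Timeline: | J1 0-2 | J5 2-4 | J4 4-8 | J2 8-13 | J3 13-18 | J7 18-26 | J6 26-36 |
Completion: J1=2  J2=13  J3=18  J4=8  J5=4  J6=36  J7=26
Waiting(J3) = turnaround − burst = 18 − 5 = 13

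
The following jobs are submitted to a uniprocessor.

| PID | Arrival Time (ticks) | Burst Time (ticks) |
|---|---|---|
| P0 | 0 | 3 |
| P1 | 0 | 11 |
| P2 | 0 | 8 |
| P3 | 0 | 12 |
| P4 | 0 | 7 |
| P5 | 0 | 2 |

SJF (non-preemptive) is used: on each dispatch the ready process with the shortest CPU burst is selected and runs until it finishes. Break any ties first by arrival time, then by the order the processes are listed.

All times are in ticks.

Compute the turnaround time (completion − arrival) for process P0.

Gantt: | P5 0-2 | P0 2-5 | P4 5-12 | P2 12-20 | P1 20-31 | P3 31-43 |
Completion: P0=5  P1=31  P2=20  P3=43  P4=12  P5=2
Turnaround(P0) = completion − arrival = 5 − 0 = 5

5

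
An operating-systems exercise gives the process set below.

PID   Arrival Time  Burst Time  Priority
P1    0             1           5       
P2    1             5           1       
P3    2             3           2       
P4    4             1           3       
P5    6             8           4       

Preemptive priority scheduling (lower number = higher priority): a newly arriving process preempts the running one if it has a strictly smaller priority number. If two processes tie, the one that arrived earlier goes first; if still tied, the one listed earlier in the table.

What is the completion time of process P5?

18

Schedule: | P1 0-1 | P2 1-6 | P3 6-9 | P4 9-10 | P5 10-18 |
Completion: P1=1  P2=6  P3=9  P4=10  P5=18
Turnaround (C−A): P1=1  P2=5  P3=7  P4=6  P5=12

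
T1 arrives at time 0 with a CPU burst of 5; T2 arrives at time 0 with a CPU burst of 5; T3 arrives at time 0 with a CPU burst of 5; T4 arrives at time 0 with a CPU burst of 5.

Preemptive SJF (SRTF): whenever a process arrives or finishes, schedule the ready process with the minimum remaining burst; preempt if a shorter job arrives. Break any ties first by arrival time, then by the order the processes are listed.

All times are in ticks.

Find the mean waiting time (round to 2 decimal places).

7.50

Gantt: | T1 0-5 | T2 5-10 | T3 10-15 | T4 15-20 |
Completion: T1=5  T2=10  T3=15  T4=20
Turnaround (C−A): T1=5  T2=10  T3=15  T4=20
Waiting times: T1=0, T2=5, T3=10, T4=15
Average waiting = (0+5+10+15) / 4 = 30/4 = 7.50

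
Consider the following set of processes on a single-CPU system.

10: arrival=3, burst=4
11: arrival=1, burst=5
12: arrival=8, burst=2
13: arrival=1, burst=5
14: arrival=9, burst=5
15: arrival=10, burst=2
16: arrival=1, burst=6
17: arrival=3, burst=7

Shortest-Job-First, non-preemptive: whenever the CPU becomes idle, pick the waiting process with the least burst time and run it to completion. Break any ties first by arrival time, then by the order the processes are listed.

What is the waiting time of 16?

Gantt: | idle 0-1 | 11 1-6 | 10 6-10 | 12 10-12 | 15 12-14 | 13 14-19 | 14 19-24 | 16 24-30 | 17 30-37 |
Completion: 10=10  11=6  12=12  13=19  14=24  15=14  16=30  17=37
Turnaround (C−A): 10=7  11=5  12=4  13=18  14=15  15=4  16=29  17=34
Waiting(16) = turnaround − burst = 29 − 6 = 23

23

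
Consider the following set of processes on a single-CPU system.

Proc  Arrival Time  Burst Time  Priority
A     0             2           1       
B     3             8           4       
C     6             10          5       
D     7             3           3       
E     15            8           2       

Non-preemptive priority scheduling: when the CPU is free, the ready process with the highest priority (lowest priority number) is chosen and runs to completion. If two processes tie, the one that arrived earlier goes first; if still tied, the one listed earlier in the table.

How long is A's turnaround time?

Gantt: | A 0-2 | idle 2-3 | B 3-11 | D 11-14 | C 14-24 | E 24-32 |
Completion: A=2  B=11  C=24  D=14  E=32
Turnaround (C−A): A=2  B=8  C=18  D=7  E=17
Turnaround(A) = completion − arrival = 2 − 0 = 2

2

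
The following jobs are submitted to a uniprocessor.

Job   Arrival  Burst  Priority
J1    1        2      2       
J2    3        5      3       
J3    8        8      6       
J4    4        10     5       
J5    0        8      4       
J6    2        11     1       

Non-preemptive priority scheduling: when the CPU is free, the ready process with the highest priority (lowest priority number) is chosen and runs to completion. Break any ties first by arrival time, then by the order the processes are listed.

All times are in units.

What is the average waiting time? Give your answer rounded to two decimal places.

Gantt: | J5 0-8 | J6 8-19 | J1 19-21 | J2 21-26 | J4 26-36 | J3 36-44 |
Completion: J1=21  J2=26  J3=44  J4=36  J5=8  J6=19
Turnaround (C−A): J1=20  J2=23  J3=36  J4=32  J5=8  J6=17
Waiting times: J1=18, J2=18, J3=28, J4=22, J5=0, J6=6
Average waiting = (18+18+28+22+0+6) / 6 = 92/6 = 15.33

15.33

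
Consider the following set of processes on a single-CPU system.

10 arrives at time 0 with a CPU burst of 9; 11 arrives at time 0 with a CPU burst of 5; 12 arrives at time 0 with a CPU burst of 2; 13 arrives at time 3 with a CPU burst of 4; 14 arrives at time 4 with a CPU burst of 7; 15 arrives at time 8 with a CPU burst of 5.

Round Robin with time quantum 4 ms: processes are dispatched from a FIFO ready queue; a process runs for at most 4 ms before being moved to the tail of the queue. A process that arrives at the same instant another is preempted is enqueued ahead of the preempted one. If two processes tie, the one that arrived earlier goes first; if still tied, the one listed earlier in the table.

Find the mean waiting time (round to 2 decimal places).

16.17

Gantt: | 10 0-4 | 11 4-8 | 12 8-10 | 13 10-14 | 14 14-18 | 10 18-22 | 15 22-26 | 11 26-27 | 14 27-30 | 10 30-31 | 15 31-32 |
Completion: 10=31  11=27  12=10  13=14  14=30  15=32
Turnaround (C−A): 10=31  11=27  12=10  13=11  14=26  15=24
Waiting times: 10=22, 11=22, 12=8, 13=7, 14=19, 15=19
Average waiting = (22+22+8+7+19+19) / 6 = 97/6 = 16.17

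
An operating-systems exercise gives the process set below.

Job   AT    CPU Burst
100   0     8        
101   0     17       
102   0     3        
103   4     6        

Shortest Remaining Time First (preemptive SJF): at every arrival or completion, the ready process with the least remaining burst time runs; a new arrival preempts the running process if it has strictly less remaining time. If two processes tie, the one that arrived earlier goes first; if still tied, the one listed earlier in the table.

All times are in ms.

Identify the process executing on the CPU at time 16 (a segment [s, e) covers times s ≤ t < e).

100

Timeline: | 102 0-3 | 100 3-4 | 103 4-10 | 100 10-17 | 101 17-34 |
Completion: 100=17  101=34  102=3  103=10
Turnaround (C−A): 100=17  101=34  102=3  103=6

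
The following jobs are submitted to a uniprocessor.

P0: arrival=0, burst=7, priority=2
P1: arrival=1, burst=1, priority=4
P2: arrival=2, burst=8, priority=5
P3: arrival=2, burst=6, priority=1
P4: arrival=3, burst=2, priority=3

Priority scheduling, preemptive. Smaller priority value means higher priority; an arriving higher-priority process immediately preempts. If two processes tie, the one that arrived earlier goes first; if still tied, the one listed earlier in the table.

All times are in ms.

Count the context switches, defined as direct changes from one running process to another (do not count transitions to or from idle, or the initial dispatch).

5

Schedule: | P0 0-2 | P3 2-8 | P0 8-13 | P4 13-15 | P1 15-16 | P2 16-24 |
Completion: P0=13  P1=16  P2=24  P3=8  P4=15
Turnaround (C−A): P0=13  P1=15  P2=22  P3=6  P4=12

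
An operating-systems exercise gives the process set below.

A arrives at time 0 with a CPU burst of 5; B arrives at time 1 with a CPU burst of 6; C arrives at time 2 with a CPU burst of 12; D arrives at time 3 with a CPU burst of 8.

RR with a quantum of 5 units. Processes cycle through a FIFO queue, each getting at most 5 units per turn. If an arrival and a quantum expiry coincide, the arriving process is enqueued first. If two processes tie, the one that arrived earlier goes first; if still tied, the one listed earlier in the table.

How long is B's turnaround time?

Timeline: | A 0-5 | B 5-10 | C 10-15 | D 15-20 | B 20-21 | C 21-26 | D 26-29 | C 29-31 |
Completion: A=5  B=21  C=31  D=29
Turnaround (C−A): A=5  B=20  C=29  D=26
Turnaround(B) = completion − arrival = 21 − 1 = 20

20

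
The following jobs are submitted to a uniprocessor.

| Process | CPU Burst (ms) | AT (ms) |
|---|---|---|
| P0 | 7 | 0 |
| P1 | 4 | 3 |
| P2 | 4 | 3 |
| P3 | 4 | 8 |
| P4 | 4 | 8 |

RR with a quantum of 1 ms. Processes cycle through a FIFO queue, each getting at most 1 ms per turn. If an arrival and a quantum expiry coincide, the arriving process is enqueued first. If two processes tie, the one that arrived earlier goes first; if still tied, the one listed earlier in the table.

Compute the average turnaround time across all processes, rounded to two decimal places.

Gantt: | P0 0-3 | P1 3-4 | P2 4-5 | P0 5-6 | P1 6-7 | P2 7-8 | P0 8-9 | P1 9-10 | P3 10-11 | P4 11-12 | P2 12-13 | P0 13-14 | P1 14-15 | P3 15-16 | P4 16-17 | P2 17-18 | P0 18-19 | P3 19-20 | P4 20-21 | P3 21-22 | P4 22-23 |
Completion: P0=19  P1=15  P2=18  P3=22  P4=23
Turnaround (C−A): P0=19  P1=12  P2=15  P3=14  P4=15
Turnaround times: P0=19, P1=12, P2=15, P3=14, P4=15
Average turnaround = (19+12+15+14+15) / 5 = 75/5 = 15.00

15.00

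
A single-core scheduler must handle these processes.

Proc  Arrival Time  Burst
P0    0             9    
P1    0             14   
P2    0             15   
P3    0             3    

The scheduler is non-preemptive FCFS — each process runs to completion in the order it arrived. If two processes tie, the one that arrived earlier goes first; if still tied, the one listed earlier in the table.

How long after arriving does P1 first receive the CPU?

Schedule: | P0 0-9 | P1 9-23 | P2 23-38 | P3 38-41 |
Completion: P0=9  P1=23  P2=38  P3=41
Response(P1) = first start − arrival = 9 − 0 = 9

9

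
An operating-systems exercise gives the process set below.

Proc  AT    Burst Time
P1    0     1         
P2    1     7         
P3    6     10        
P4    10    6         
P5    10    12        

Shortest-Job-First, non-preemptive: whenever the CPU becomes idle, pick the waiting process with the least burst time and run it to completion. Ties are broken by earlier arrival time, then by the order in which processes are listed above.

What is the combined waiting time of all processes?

Timeline: | P1 0-1 | P2 1-8 | P3 8-18 | P4 18-24 | P5 24-36 |
Completion: P1=1  P2=8  P3=18  P4=24  P5=36
Waiting = turnaround − burst: P1=0, P2=0, P3=2, P4=8, P5=14
Total waiting = 0 + 0 + 2 + 8 + 14 = 24

24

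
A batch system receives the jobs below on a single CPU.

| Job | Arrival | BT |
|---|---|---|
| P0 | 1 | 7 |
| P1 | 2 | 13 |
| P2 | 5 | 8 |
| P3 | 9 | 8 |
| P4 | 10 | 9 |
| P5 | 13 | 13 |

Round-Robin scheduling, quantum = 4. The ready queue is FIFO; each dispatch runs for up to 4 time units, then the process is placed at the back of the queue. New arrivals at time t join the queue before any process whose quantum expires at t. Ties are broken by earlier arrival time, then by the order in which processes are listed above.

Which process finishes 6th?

P5

Gantt: | idle 0-1 | P0 1-5 | P1 5-9 | P2 9-13 | P0 13-16 | P3 16-20 | P1 20-24 | P4 24-28 | P5 28-32 | P2 32-36 | P3 36-40 | P1 40-44 | P4 44-48 | P5 48-52 | P1 52-53 | P4 53-54 | P5 54-59 |
Completion: P0=16  P1=53  P2=36  P3=40  P4=54  P5=59
Turnaround (C−A): P0=15  P1=51  P2=31  P3=31  P4=44  P5=46
Finish order: P0 → P2 → P3 → P1 → P4 → P5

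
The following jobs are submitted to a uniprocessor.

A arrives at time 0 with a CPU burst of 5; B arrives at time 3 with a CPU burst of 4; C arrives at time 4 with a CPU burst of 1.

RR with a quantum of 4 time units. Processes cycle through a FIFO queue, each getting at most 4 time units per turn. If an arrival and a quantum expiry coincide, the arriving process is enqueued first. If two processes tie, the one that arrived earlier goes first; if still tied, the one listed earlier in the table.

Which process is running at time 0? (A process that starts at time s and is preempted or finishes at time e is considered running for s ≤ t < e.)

Timeline: | A 0-4 | B 4-8 | C 8-9 | A 9-10 |
Completion: A=10  B=8  C=9

A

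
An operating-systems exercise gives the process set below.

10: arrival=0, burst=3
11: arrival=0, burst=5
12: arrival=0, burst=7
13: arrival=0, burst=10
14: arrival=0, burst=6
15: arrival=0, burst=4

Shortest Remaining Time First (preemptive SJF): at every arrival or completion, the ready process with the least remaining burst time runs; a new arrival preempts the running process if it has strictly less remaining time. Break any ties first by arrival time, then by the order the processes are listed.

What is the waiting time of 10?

Gantt: | 10 0-3 | 15 3-7 | 11 7-12 | 14 12-18 | 12 18-25 | 13 25-35 |
Completion: 10=3  11=12  12=25  13=35  14=18  15=7
Turnaround (C−A): 10=3  11=12  12=25  13=35  14=18  15=7
Waiting(10) = turnaround − burst = 3 − 3 = 0

0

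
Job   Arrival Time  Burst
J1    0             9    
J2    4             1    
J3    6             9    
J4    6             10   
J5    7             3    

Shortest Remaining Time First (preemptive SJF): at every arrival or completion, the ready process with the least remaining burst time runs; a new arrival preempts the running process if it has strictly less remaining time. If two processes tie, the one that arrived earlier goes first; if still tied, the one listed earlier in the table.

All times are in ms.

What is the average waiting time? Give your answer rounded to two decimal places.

Schedule: | J1 0-4 | J2 4-5 | J1 5-10 | J5 10-13 | J3 13-22 | J4 22-32 |
Completion: J1=10  J2=5  J3=22  J4=32  J5=13
Waiting times: J1=1, J2=0, J3=7, J4=16, J5=3
Average waiting = (1+0+7+16+3) / 5 = 27/5 = 5.40

5.40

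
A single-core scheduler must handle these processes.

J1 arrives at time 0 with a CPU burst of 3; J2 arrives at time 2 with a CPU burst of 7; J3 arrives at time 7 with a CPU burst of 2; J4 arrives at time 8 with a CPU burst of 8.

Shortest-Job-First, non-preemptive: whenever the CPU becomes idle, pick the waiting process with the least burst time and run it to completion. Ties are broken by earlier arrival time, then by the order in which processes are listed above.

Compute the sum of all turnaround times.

28

Gantt: | J1 0-3 | J2 3-10 | J3 10-12 | J4 12-20 |
Completion: J1=3  J2=10  J3=12  J4=20
Turnaround (C−A): J1=3  J2=8  J3=5  J4=12
Turnaround = completion − arrival: J1=3, J2=8, J3=5, J4=12
Total turnaround = 3 + 8 + 5 + 12 = 28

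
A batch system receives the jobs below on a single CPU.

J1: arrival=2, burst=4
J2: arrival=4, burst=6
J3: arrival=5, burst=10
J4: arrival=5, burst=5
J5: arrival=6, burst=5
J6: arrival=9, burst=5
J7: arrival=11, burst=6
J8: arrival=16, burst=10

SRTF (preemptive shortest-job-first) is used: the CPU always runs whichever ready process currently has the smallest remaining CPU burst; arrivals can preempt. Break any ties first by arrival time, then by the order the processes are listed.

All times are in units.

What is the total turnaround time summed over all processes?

Schedule: | idle 0-2 | J1 2-6 | J4 6-11 | J5 11-16 | J6 16-21 | J2 21-27 | J7 27-33 | J3 33-43 | J8 43-53 |
Completion: J1=6  J2=27  J3=43  J4=11  J5=16  J6=21  J7=33  J8=53
Turnaround (C−A): J1=4  J2=23  J3=38  J4=6  J5=10  J6=12  J7=22  J8=37
Turnaround = completion − arrival: J1=4, J2=23, J3=38, J4=6, J5=10, J6=12, J7=22, J8=37
Total turnaround = 4 + 23 + 38 + 6 + 10 + 12 + 22 + 37 = 152

152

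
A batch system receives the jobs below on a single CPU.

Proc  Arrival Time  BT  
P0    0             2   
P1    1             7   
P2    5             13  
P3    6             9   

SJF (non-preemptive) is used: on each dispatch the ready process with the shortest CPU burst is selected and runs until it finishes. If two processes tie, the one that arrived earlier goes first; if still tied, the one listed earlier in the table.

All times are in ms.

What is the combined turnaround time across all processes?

Schedule: | P0 0-2 | P1 2-9 | P3 9-18 | P2 18-31 |
Completion: P0=2  P1=9  P2=31  P3=18
Turnaround (C−A): P0=2  P1=8  P2=26  P3=12
Turnaround = completion − arrival: P0=2, P1=8, P2=26, P3=12
Total turnaround = 2 + 8 + 26 + 12 = 48

48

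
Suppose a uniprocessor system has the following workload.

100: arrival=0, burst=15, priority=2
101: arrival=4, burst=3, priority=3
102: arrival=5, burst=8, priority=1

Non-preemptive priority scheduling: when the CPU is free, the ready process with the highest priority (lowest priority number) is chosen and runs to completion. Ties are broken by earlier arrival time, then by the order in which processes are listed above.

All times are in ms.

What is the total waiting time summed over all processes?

29

Schedule: | 100 0-15 | 102 15-23 | 101 23-26 |
Completion: 100=15  101=26  102=23
Turnaround (C−A): 100=15  101=22  102=18
Waiting = turnaround − burst: 100=0, 101=19, 102=10
Total waiting = 0 + 19 + 10 = 29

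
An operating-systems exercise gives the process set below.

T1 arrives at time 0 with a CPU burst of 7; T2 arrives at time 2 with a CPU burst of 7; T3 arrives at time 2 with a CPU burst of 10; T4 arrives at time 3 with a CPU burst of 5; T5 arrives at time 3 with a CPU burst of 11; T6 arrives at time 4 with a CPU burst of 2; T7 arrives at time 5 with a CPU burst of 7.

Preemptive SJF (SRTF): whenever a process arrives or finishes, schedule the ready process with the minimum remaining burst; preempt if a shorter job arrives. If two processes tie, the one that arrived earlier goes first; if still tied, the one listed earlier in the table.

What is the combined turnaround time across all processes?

Gantt: | T1 0-4 | T6 4-6 | T1 6-9 | T4 9-14 | T2 14-21 | T7 21-28 | T3 28-38 | T5 38-49 |
Completion: T1=9  T2=21  T3=38  T4=14  T5=49  T6=6  T7=28
Turnaround (C−A): T1=9  T2=19  T3=36  T4=11  T5=46  T6=2  T7=23
Turnaround = completion − arrival: T1=9, T2=19, T3=36, T4=11, T5=46, T6=2, T7=23
Total turnaround = 9 + 19 + 36 + 11 + 46 + 2 + 23 = 146

146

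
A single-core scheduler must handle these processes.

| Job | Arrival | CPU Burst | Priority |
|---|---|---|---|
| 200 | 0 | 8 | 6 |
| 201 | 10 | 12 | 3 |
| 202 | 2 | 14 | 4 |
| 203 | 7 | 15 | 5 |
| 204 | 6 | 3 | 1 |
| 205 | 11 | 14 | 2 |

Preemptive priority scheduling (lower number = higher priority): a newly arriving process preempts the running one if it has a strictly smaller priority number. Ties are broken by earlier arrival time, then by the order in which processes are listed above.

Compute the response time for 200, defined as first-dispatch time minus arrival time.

0

Gantt: | 200 0-2 | 202 2-6 | 204 6-9 | 202 9-10 | 201 10-11 | 205 11-25 | 201 25-36 | 202 36-45 | 203 45-60 | 200 60-66 |
Completion: 200=66  201=36  202=45  203=60  204=9  205=25
Response(200) = first start − arrival = 0 − 0 = 0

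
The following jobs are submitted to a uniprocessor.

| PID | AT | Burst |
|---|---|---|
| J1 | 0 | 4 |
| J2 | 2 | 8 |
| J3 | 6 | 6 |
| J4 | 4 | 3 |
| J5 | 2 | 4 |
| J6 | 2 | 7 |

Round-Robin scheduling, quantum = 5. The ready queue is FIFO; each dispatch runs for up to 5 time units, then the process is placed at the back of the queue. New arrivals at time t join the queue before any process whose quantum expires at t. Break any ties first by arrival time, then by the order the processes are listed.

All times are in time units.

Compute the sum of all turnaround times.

Gantt: | J1 0-4 | J2 4-9 | J5 9-13 | J6 13-18 | J4 18-21 | J3 21-26 | J2 26-29 | J6 29-31 | J3 31-32 |
Completion: J1=4  J2=29  J3=32  J4=21  J5=13  J6=31
Turnaround = completion − arrival: J1=4, J2=27, J3=26, J4=17, J5=11, J6=29
Total turnaround = 4 + 27 + 26 + 17 + 11 + 29 = 114

114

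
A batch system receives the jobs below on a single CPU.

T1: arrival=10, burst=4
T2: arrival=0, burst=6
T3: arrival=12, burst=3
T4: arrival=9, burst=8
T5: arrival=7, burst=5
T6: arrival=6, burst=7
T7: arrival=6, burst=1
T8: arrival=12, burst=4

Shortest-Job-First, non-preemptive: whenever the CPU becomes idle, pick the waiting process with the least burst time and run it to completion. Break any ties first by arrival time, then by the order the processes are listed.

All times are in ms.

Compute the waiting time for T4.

Schedule: | T2 0-6 | T7 6-7 | T5 7-12 | T3 12-15 | T1 15-19 | T8 19-23 | T6 23-30 | T4 30-38 |
Completion: T1=19  T2=6  T3=15  T4=38  T5=12  T6=30  T7=7  T8=23
Waiting(T4) = turnaround − burst = 29 − 8 = 21

21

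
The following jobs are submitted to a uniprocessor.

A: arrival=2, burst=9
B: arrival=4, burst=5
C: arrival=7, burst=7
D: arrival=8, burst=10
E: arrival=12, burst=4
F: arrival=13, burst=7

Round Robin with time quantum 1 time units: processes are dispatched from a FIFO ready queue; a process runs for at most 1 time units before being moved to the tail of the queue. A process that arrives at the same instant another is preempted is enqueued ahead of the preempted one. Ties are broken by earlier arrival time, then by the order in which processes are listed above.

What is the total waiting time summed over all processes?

121

Gantt: | idle 0-2 | A 2-4 | B 4-5 | A 5-6 | B 6-7 | A 7-8 | C 8-9 | B 9-10 | D 10-11 | A 11-12 | C 12-13 | B 13-14 | D 14-15 | E 15-16 | A 16-17 | F 17-18 | C 18-19 | B 19-20 | D 20-21 | E 21-22 | A 22-23 | F 23-24 | C 24-25 | D 25-26 | E 26-27 | A 27-28 | F 28-29 | C 29-30 | D 30-31 | E 31-32 | A 32-33 | F 33-34 | C 34-35 | D 35-36 | F 36-37 | C 37-38 | D 38-39 | F 39-40 | D 40-41 | F 41-42 | D 42-44 |
Completion: A=33  B=20  C=38  D=44  E=32  F=42
Turnaround (C−A): A=31  B=16  C=31  D=36  E=20  F=29
Waiting = turnaround − burst: A=22, B=11, C=24, D=26, E=16, F=22
Total waiting = 22 + 11 + 24 + 26 + 16 + 22 = 121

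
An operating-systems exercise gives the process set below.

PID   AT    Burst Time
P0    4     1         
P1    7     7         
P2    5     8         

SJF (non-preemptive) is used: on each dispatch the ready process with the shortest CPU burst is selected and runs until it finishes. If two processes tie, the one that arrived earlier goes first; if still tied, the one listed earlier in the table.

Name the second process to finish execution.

P2

Timeline: | idle 0-4 | P0 4-5 | P2 5-13 | P1 13-20 |
Completion: P0=5  P1=20  P2=13
Turnaround (C−A): P0=1  P1=13  P2=8
Finish order: P0 → P2 → P1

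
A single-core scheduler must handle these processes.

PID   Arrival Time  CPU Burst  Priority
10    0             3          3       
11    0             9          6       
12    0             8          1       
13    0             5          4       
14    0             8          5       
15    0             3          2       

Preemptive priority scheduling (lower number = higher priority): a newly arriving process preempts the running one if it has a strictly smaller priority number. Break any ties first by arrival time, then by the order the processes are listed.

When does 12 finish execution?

Schedule: | 12 0-8 | 15 8-11 | 10 11-14 | 13 14-19 | 14 19-27 | 11 27-36 |
Completion: 10=14  11=36  12=8  13=19  14=27  15=11
Turnaround (C−A): 10=14  11=36  12=8  13=19  14=27  15=11

8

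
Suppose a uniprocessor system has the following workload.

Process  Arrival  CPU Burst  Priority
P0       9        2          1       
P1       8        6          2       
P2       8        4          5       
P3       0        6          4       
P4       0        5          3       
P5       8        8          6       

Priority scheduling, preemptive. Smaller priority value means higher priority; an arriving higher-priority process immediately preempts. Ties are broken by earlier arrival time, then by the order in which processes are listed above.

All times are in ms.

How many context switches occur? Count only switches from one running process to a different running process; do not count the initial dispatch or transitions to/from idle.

7

Schedule: | P4 0-5 | P3 5-8 | P1 8-9 | P0 9-11 | P1 11-16 | P3 16-19 | P2 19-23 | P5 23-31 |
Completion: P0=11  P1=16  P2=23  P3=19  P4=5  P5=31
Turnaround (C−A): P0=2  P1=8  P2=15  P3=19  P4=5  P5=23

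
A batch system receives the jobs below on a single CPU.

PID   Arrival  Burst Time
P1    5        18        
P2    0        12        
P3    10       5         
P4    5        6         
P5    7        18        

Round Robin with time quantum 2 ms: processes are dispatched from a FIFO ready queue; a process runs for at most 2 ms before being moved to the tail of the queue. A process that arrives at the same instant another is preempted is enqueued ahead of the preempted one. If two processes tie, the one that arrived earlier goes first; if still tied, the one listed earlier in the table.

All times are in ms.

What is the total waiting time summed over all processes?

Timeline: | P2 0-6 | P1 6-8 | P4 8-10 | P2 10-12 | P5 12-14 | P1 14-16 | P3 16-18 | P4 18-20 | P2 20-22 | P5 22-24 | P1 24-26 | P3 26-28 | P4 28-30 | P2 30-32 | P5 32-34 | P1 34-36 | P3 36-37 | P5 37-39 | P1 39-41 | P5 41-43 | P1 43-45 | P5 45-47 | P1 47-49 | P5 49-51 | P1 51-53 | P5 53-55 | P1 55-57 | P5 57-59 |
Completion: P1=57  P2=32  P3=37  P4=30  P5=59
Turnaround (C−A): P1=52  P2=32  P3=27  P4=25  P5=52
Waiting = turnaround − burst: P1=34, P2=20, P3=22, P4=19, P5=34
Total waiting = 34 + 20 + 22 + 19 + 34 = 129

129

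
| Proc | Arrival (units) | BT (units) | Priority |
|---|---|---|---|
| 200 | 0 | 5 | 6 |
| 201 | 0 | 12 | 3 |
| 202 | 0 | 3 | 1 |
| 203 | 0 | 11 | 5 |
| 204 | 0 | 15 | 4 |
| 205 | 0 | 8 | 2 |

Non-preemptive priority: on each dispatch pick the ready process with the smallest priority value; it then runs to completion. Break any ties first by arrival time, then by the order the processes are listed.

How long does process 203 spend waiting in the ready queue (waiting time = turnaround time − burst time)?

38

Schedule: | 202 0-3 | 205 3-11 | 201 11-23 | 204 23-38 | 203 38-49 | 200 49-54 |
Completion: 200=54  201=23  202=3  203=49  204=38  205=11
Turnaround (C−A): 200=54  201=23  202=3  203=49  204=38  205=11
Waiting(203) = turnaround − burst = 49 − 11 = 38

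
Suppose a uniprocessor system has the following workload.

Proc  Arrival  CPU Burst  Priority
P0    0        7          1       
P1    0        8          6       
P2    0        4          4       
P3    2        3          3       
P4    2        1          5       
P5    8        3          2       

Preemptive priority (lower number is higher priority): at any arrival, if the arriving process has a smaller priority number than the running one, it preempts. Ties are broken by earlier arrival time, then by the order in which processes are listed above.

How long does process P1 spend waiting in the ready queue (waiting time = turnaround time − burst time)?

Schedule: | P0 0-7 | P3 7-8 | P5 8-11 | P3 11-13 | P2 13-17 | P4 17-18 | P1 18-26 |
Completion: P0=7  P1=26  P2=17  P3=13  P4=18  P5=11
Turnaround (C−A): P0=7  P1=26  P2=17  P3=11  P4=16  P5=3
Waiting(P1) = turnaround − burst = 26 − 8 = 18

18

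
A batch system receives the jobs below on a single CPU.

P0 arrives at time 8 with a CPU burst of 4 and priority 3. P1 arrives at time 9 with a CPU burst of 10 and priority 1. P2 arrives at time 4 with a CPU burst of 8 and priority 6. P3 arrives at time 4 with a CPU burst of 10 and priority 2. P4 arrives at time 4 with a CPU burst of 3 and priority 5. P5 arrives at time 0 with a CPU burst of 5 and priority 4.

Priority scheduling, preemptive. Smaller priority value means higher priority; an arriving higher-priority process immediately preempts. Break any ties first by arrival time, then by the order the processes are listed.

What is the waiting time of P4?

25

Gantt: | P5 0-4 | P3 4-9 | P1 9-19 | P3 19-24 | P0 24-28 | P5 28-29 | P4 29-32 | P2 32-40 |
Completion: P0=28  P1=19  P2=40  P3=24  P4=32  P5=29
Turnaround (C−A): P0=20  P1=10  P2=36  P3=20  P4=28  P5=29
Waiting(P4) = turnaround − burst = 28 − 3 = 25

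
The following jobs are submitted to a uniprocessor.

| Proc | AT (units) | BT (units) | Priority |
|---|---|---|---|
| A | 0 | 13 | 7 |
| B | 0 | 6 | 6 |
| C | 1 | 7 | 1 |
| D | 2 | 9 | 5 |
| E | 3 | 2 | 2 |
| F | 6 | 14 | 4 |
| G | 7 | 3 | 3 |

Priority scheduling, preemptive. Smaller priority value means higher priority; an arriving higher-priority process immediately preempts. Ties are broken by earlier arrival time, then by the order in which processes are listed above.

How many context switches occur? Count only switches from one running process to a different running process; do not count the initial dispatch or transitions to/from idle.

7

Gantt: | B 0-1 | C 1-8 | E 8-10 | G 10-13 | F 13-27 | D 27-36 | B 36-41 | A 41-54 |
Completion: A=54  B=41  C=8  D=36  E=10  F=27  G=13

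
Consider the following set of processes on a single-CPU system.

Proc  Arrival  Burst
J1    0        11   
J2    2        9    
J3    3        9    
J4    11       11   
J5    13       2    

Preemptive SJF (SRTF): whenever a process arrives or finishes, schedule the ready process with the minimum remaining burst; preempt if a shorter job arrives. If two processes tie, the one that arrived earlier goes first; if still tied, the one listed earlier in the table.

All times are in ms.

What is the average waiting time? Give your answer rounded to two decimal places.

Gantt: | J1 0-11 | J2 11-13 | J5 13-15 | J2 15-22 | J3 22-31 | J4 31-42 |
Completion: J1=11  J2=22  J3=31  J4=42  J5=15
Turnaround (C−A): J1=11  J2=20  J3=28  J4=31  J5=2
Waiting times: J1=0, J2=11, J3=19, J4=20, J5=0
Average waiting = (0+11+19+20+0) / 5 = 50/5 = 10.00

10.00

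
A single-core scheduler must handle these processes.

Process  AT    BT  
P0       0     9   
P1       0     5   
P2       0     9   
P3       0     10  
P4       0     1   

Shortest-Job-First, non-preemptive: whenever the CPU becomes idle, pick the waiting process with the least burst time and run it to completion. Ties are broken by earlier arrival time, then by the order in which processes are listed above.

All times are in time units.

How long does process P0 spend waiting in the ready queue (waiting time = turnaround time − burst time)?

Gantt: | P4 0-1 | P1 1-6 | P0 6-15 | P2 15-24 | P3 24-34 |
Completion: P0=15  P1=6  P2=24  P3=34  P4=1
Waiting(P0) = turnaround − burst = 15 − 9 = 6

6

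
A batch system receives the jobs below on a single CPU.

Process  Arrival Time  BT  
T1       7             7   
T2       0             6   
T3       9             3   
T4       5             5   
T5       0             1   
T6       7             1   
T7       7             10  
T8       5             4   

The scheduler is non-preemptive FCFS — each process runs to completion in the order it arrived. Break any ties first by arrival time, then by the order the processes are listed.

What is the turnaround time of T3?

Timeline: | T2 0-6 | T5 6-7 | T4 7-12 | T8 12-16 | T1 16-23 | T6 23-24 | T7 24-34 | T3 34-37 |
Completion: T1=23  T2=6  T3=37  T4=12  T5=7  T6=24  T7=34  T8=16
Turnaround (C−A): T1=16  T2=6  T3=28  T4=7  T5=7  T6=17  T7=27  T8=11
Turnaround(T3) = completion − arrival = 37 − 9 = 28

28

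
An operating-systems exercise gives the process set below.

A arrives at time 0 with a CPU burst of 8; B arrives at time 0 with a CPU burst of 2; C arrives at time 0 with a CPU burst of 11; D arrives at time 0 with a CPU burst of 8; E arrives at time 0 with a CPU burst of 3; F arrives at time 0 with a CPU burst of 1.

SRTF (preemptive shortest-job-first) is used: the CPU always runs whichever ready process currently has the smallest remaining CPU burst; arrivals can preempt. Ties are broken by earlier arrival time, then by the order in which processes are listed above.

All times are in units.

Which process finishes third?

Gantt: | F 0-1 | B 1-3 | E 3-6 | A 6-14 | D 14-22 | C 22-33 |
Completion: A=14  B=3  C=33  D=22  E=6  F=1
Turnaround (C−A): A=14  B=3  C=33  D=22  E=6  F=1
Finish order: F → B → E → A → D → C

E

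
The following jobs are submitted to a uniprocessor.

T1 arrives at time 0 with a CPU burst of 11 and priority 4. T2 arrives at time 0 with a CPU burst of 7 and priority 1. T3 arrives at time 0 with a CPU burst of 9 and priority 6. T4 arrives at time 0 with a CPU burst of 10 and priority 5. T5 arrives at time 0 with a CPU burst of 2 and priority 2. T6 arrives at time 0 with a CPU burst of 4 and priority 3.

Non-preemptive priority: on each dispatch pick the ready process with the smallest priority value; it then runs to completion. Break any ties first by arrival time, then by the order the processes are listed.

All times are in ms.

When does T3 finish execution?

Timeline: | T2 0-7 | T5 7-9 | T6 9-13 | T1 13-24 | T4 24-34 | T3 34-43 |
Completion: T1=24  T2=7  T3=43  T4=34  T5=9  T6=13
Turnaround (C−A): T1=24  T2=7  T3=43  T4=34  T5=9  T6=13

43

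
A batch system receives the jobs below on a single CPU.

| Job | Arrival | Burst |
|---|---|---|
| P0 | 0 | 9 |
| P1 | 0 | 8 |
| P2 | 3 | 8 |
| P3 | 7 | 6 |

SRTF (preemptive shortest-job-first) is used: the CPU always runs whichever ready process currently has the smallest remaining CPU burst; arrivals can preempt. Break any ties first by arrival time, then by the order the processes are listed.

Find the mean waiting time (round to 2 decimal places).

Gantt: | P1 0-8 | P3 8-14 | P2 14-22 | P0 22-31 |
Completion: P0=31  P1=8  P2=22  P3=14
Turnaround (C−A): P0=31  P1=8  P2=19  P3=7
Waiting times: P0=22, P1=0, P2=11, P3=1
Average waiting = (22+0+11+1) / 4 = 34/4 = 8.50

8.50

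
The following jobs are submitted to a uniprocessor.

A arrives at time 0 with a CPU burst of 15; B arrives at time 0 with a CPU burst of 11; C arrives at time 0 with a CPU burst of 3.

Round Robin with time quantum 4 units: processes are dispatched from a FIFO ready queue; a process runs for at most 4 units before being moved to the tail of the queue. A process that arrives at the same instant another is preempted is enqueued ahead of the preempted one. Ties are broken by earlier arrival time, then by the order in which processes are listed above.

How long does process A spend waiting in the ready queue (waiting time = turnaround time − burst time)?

Timeline: | A 0-4 | B 4-8 | C 8-11 | A 11-15 | B 15-19 | A 19-23 | B 23-26 | A 26-29 |
Completion: A=29  B=26  C=11
Turnaround (C−A): A=29  B=26  C=11
Waiting(A) = turnaround − burst = 29 − 15 = 14

14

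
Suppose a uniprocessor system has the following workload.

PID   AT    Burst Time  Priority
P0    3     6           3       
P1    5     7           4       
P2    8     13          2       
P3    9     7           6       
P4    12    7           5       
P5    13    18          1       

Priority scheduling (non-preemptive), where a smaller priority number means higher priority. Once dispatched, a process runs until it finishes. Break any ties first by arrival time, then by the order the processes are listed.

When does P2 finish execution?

Timeline: | idle 0-3 | P0 3-9 | P2 9-22 | P5 22-40 | P1 40-47 | P4 47-54 | P3 54-61 |
Completion: P0=9  P1=47  P2=22  P3=61  P4=54  P5=40
Turnaround (C−A): P0=6  P1=42  P2=14  P3=52  P4=42  P5=27

22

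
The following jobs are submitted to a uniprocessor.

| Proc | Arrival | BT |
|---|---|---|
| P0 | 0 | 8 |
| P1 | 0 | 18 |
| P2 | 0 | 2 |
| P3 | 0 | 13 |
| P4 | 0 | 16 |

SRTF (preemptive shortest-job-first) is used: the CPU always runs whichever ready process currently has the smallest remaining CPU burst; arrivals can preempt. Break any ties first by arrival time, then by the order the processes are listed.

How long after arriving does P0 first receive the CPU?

2

Schedule: | P2 0-2 | P0 2-10 | P3 10-23 | P4 23-39 | P1 39-57 |
Completion: P0=10  P1=57  P2=2  P3=23  P4=39
Turnaround (C−A): P0=10  P1=57  P2=2  P3=23  P4=39
Response(P0) = first start − arrival = 2 − 0 = 2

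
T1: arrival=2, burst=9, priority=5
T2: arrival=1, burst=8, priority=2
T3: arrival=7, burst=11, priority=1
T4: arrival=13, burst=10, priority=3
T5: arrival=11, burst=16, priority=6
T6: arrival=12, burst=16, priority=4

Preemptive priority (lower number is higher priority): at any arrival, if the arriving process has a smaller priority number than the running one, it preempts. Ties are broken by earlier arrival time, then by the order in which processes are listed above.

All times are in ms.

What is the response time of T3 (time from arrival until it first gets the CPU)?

Gantt: | idle 0-1 | T2 1-7 | T3 7-18 | T2 18-20 | T4 20-30 | T6 30-46 | T1 46-55 | T5 55-71 |
Completion: T1=55  T2=20  T3=18  T4=30  T5=71  T6=46
Response(T3) = first start − arrival = 7 − 7 = 0

0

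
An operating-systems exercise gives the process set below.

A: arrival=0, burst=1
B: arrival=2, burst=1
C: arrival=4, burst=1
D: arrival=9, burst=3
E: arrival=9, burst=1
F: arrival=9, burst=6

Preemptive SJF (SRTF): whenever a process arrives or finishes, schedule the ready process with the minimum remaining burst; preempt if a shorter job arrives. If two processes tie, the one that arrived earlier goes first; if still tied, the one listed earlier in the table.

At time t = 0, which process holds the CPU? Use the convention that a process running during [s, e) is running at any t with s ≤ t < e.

A

Schedule: | A 0-1 | idle 1-2 | B 2-3 | idle 3-4 | C 4-5 | idle 5-9 | E 9-10 | D 10-13 | F 13-19 |
Completion: A=1  B=3  C=5  D=13  E=10  F=19
Turnaround (C−A): A=1  B=1  C=1  D=4  E=1  F=10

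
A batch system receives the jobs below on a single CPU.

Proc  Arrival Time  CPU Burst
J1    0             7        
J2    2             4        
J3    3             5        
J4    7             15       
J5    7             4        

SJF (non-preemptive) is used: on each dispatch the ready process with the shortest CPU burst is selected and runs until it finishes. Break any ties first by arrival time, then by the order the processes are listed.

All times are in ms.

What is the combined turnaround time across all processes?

Schedule: | J1 0-7 | J2 7-11 | J5 11-15 | J3 15-20 | J4 20-35 |
Completion: J1=7  J2=11  J3=20  J4=35  J5=15
Turnaround (C−A): J1=7  J2=9  J3=17  J4=28  J5=8
Turnaround = completion − arrival: J1=7, J2=9, J3=17, J4=28, J5=8
Total turnaround = 7 + 9 + 17 + 28 + 8 = 69

69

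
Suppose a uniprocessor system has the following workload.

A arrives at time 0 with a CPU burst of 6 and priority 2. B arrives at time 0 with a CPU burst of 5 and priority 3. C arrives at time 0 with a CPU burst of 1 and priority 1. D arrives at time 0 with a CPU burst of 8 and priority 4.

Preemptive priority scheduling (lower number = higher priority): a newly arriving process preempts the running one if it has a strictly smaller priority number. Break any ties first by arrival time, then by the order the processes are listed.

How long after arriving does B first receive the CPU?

7

Schedule: | C 0-1 | A 1-7 | B 7-12 | D 12-20 |
Completion: A=7  B=12  C=1  D=20
Response(B) = first start − arrival = 7 − 0 = 7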